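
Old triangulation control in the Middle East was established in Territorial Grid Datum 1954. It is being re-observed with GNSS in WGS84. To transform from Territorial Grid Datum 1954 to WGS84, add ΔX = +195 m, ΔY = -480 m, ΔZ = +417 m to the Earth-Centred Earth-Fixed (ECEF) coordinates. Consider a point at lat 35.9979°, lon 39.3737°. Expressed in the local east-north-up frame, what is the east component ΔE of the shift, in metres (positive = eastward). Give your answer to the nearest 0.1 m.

At φ = 35.9979°, λ = 39.3737°: sin φ = 0.587756, cos φ = 0.809039, sin λ = 0.634376, cos λ = 0.773025.
ΔE = −sin λ·ΔX + cos λ·ΔY = −(0.634376)·(195) + (0.773025)·(-480) = -494.76 m.

ΔE = -494.8 m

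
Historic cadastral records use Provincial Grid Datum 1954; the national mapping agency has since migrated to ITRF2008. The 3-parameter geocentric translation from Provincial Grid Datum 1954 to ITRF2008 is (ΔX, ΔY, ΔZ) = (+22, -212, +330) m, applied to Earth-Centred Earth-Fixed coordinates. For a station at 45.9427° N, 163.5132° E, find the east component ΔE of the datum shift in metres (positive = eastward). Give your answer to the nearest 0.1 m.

The local east axis at (φ, λ) is (−sin λ, cos λ, 0), so ΔE = −sin(163.5132°)·22 + cos(163.5132°)·(-212) = 197.04 m.

ΔE = 197.0 m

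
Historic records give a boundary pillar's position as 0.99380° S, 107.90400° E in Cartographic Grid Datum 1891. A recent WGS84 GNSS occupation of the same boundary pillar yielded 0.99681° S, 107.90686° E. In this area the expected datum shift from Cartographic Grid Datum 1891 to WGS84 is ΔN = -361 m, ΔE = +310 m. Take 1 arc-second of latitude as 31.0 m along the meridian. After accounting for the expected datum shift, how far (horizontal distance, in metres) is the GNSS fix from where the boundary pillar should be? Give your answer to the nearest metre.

Observed coordinate differences: Δφ = -0.00301°, Δλ = +0.00286°.
Converting to metres (1° lat = 111600 m, cos φ = 0.999850): observed ΔN = -335.9 m, observed ΔE = 319.1 m.
Subtracting the expected shift leaves a residual of -335.9 − (-361) = 25.1 m north and 319.1 − (310) = 9.1 m east.
Residual distance = √(25.1² + 9.1²) = 26.7 m.

27 m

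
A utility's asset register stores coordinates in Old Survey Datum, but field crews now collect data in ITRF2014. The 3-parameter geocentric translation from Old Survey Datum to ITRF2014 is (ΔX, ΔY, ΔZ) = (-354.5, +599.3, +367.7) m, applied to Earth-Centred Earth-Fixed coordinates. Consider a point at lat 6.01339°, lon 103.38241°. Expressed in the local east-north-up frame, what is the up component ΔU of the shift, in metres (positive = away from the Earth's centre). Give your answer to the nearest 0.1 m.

ΔU = 699.9 m

The local up (radial) axis is (cos φ cos λ, cos φ sin λ, sin φ), giving ΔU = 81.597 + 579.819 + 38.521 = 699.94 m.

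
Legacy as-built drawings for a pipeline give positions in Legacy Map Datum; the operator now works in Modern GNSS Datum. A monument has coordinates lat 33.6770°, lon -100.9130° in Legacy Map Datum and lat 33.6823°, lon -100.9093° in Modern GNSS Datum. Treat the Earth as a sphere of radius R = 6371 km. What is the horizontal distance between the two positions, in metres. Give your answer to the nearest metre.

Δφ = 33.6823° − 33.6770° = +0.0053°; Δλ = -100.9093° − -100.9130° = +0.0037°.
1° along a meridian = πR/180 = 111195 m.
ΔN = Δφ × 111195 = 589.3 m; ΔE = Δλ × 111195 × cos(33.6770°) = +0.0037 × 111195 × 0.832177 = 342.4 m.
Distance = √(ΔE² + ΔN²) = √(342.4² + 589.3²) = 681.6 m.

682 m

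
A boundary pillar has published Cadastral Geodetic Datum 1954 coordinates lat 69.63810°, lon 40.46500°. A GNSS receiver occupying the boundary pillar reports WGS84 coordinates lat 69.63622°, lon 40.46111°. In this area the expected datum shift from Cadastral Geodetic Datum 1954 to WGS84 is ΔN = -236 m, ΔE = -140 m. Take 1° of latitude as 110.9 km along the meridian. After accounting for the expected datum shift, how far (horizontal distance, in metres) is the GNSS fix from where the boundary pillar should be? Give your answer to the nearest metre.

Observed coordinate differences: Δφ = -0.00188°, Δλ = -0.00389°.
Converting to metres (1° lat = 110900 m, cos φ = 0.347949): observed ΔN = -208.5 m, observed ΔE = -150.1 m.
Subtracting the expected shift leaves a residual of -208.5 − (-236) = 27.5 m north and -150.1 − (-140) = -10.1 m east.
Residual distance = √(27.5² + (-10.1)²) = 29.3 m.

29 m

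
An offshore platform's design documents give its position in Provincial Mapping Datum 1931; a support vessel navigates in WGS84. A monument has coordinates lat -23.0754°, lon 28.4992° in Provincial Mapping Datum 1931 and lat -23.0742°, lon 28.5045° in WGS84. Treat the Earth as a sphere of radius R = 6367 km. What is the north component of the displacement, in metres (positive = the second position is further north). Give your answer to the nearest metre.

ΔN = 133 m

Δφ = -23.0742° − -23.0754° = +0.0012°; Δλ = 28.5045° − 28.4992° = +0.0053°.
1° along a meridian = πR/180 = 111125 m.
ΔN = Δφ × 111125 = 133.4 m; ΔE = Δλ × 111125 × cos(-23.0754°) = +0.0053 × 111125 × 0.919990 = 541.8 m.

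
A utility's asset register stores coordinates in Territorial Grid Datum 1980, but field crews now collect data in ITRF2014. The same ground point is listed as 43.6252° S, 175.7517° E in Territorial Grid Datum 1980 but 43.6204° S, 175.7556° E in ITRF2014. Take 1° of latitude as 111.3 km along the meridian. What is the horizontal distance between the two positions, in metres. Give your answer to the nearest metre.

Δφ = -43.6204° − -43.6252° = +0.0048°; Δλ = 175.7556° − 175.7517° = +0.0039°.
ΔN = Δφ × 111300 = 534.2 m; ΔE = Δλ × 111300 × cos(-43.6252°) = +0.0039 × 111300 × 0.723868 = 314.2 m.
Distance = √(ΔE² + ΔN²) = √(314.2² + 534.2²) = 619.8 m.

620 m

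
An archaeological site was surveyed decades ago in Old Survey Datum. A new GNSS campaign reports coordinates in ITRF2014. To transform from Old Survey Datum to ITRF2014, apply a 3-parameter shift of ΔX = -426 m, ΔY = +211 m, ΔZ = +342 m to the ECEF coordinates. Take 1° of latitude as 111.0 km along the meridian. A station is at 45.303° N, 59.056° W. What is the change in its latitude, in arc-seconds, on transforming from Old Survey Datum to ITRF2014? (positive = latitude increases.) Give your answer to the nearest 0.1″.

Δφ = 17.0″

sin φ = 0.710836, cos φ = 0.703357, sin λ = -0.857670, cos λ = 0.514200.
North component: ΔN = −sin φ cos λ·ΔX − sin φ sin λ·ΔY + cos φ·ΔZ = −(0.710836)(0.514200)(-426) − (0.710836)(-0.857670)(211) + (0.703357)(342) = 524.90 m.
1° of latitude spans 111000 m, so Δφ = 524.90 / 111000 × 3600 = 17.024″.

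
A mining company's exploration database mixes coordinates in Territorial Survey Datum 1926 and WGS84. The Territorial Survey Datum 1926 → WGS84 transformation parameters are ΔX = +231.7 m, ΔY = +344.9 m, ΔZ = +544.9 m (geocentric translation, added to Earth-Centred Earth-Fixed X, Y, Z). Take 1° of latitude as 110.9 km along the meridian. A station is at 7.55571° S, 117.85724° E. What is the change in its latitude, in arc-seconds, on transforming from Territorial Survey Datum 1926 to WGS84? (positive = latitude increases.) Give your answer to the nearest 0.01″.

Δφ = 18.37″

sin φ = -0.131490, cos φ = 0.991317, sin λ = 0.884115, cos λ = -0.467270.
North component: ΔN = −sin φ cos λ·ΔX − sin φ sin λ·ΔY + cos φ·ΔZ = −(-0.131490)(-0.467270)(231.7) − (-0.131490)(0.884115)(344.9) + (0.991317)(544.9) = 566.03 m.
1° of latitude spans 110900 m, so Δφ = 566.03 / 110900 × 3600 = 18.374″.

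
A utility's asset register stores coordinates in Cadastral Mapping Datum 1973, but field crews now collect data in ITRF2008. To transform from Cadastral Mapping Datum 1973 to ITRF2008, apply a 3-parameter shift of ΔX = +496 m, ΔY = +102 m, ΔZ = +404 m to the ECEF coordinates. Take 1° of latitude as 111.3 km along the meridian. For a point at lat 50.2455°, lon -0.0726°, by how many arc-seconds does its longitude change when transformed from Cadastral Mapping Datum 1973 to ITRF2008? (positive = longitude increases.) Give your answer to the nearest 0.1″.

Δλ = 5.2″

sin φ = 0.768792, cos φ = 0.639499, sin λ = -0.001267, cos λ = 0.999999.
East component: ΔE = −sin λ·ΔX + cos λ·ΔY = −(-0.001267)(496) + (0.999999)(102) = 102.63 m.
1° of latitude spans 111300 m; at latitude φ, 1° of longitude spans that × cos φ = 71176.3 m, so Δλ = 102.63 / 71176.3 × 3600 = 5.191″.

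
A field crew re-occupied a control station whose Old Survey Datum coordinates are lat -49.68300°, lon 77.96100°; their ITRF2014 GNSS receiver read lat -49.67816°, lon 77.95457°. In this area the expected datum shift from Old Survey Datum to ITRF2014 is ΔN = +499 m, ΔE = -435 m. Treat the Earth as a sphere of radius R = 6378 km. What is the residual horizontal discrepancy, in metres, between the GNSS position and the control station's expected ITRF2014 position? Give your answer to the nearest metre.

Observed coordinate differences: Δφ = +0.00484°, Δλ = -0.00643°.
Converting to metres (1° lat = 111317 m, cos φ = 0.647016): observed ΔN = 538.8 m, observed ΔE = -463.1 m.
Subtracting the expected shift leaves a residual of 538.8 − (499) = 39.8 m north and -463.1 − (-435) = -28.1 m east.
Residual distance = √(39.8² + (-28.1)²) = 48.7 m.

49 m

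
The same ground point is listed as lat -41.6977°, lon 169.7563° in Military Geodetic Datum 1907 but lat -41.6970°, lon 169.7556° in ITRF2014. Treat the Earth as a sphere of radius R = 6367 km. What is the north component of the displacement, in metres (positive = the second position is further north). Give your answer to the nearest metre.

Δφ = -41.6970° − -41.6977° = +0.0007°; Δλ = 169.7556° − 169.7563° = -0.0007°.
1° along a meridian = πR/180 = 111125 m.
ΔN = Δφ × 111125 = 77.8 m; ΔE = Δλ × 111125 × cos(-41.6977°) = -0.0007 × 111125 × 0.746665 = -58.1 m.

ΔN = 78 m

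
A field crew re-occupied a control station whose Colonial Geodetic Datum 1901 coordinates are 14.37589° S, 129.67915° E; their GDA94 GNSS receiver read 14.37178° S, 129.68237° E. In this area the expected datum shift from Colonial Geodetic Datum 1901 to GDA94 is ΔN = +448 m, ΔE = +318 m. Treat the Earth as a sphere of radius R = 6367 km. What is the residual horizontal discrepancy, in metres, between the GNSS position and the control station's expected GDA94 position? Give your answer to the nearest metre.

Observed coordinate differences: Δφ = +0.00411°, Δλ = +0.00322°.
Converting to metres (1° lat = 111125 m, cos φ = 0.968688): observed ΔN = 456.7 m, observed ΔE = 346.6 m.
Subtracting the expected shift leaves a residual of 456.7 − (448) = 8.7 m north and 346.6 − (318) = 28.6 m east.
Residual distance = √(8.7² + 28.6²) = 29.9 m.

30 m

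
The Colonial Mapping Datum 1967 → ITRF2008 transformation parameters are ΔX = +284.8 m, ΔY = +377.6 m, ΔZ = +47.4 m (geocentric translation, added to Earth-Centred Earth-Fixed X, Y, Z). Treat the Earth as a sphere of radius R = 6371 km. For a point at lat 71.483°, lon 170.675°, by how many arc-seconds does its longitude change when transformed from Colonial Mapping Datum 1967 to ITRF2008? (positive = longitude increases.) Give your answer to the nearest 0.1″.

Δλ = -42.7″

sin φ = 0.948229, cos φ = 0.317586, sin λ = 0.162034, cos λ = -0.986785.
East component: ΔE = −sin λ·ΔX + cos λ·ΔY = −(0.162034)(284.8) + (-0.986785)(377.6) = -418.76 m.
1° of latitude spans πR/180 = 111195 m; at latitude φ, 1° of longitude spans that × cos φ = 35314.0 m, so Δλ = -418.76 / 35314.0 × 3600 = -42.689″.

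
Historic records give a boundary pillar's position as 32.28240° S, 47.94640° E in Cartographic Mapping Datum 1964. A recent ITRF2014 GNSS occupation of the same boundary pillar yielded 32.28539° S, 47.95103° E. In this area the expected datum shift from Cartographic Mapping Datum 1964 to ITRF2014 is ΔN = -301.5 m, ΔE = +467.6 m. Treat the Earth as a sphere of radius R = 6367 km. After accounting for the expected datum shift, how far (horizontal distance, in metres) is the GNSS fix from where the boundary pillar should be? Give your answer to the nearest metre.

Observed coordinate differences: Δφ = -0.00299°, Δλ = +0.00463°.
Converting to metres (1° lat = 111125 m, cos φ = 0.845426): observed ΔN = -332.3 m, observed ΔE = 435.0 m.
Subtracting the expected shift leaves a residual of -332.3 − (-301.5) = -30.8 m north and 435.0 − (467.6) = -32.6 m east.
Residual distance = √((-30.8)² + (-32.6)²) = 44.8 m.

45 m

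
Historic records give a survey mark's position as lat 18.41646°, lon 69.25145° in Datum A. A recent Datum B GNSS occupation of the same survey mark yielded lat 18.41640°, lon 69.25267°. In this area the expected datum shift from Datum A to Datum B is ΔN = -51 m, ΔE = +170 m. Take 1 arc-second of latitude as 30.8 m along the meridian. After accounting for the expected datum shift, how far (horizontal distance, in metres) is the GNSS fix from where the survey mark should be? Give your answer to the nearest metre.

61 m

Observed coordinate differences: Δφ = -0.00006°, Δλ = +0.00122°.
Converting to metres (1° lat = 110880 m, cos φ = 0.948785): observed ΔN = -6.7 m, observed ΔE = 128.3 m.
Subtracting the expected shift leaves a residual of -6.7 − (-51) = 44.3 m north and 128.3 − (170) = -41.7 m east.
Residual distance = √(44.3² + (-41.7)²) = 60.8 m.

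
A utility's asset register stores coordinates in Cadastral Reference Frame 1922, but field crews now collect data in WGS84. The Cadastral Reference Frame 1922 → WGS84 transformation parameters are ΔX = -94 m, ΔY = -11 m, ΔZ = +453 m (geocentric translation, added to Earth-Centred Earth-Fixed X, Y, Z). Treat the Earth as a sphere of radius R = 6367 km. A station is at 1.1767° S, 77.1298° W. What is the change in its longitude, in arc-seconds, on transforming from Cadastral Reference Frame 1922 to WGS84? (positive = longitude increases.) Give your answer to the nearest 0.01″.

sin φ = -0.020536, cos φ = 0.999789, sin λ = -0.974877, cos λ = 0.222743.
East component: ΔE = −sin λ·ΔX + cos λ·ΔY = −(-0.974877)(-94) + (0.222743)(-11) = -94.09 m.
1° of latitude spans πR/180 = 111125 m; at latitude φ, 1° of longitude spans that × cos φ = 111101.7 m, so Δλ = -94.09 / 111101.7 × 3600 = -3.049″.

Δλ = -3.05″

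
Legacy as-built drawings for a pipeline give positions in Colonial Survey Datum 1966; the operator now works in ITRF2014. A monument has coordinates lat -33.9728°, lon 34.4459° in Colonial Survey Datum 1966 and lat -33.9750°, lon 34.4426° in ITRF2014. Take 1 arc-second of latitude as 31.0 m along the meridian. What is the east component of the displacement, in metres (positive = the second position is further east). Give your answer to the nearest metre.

ΔE = -305 m

Δφ = -33.9750° − -33.9728° = -0.0022°; Δλ = 34.4426° − 34.4459° = -0.0033°.
1° of latitude = 3600 × 31.00 = 111600 m.
ΔN = Δφ × 111600 = -245.5 m; ΔE = Δλ × 111600 × cos(-33.9728°) = -0.0033 × 111600 × 0.829303 = -305.4 m.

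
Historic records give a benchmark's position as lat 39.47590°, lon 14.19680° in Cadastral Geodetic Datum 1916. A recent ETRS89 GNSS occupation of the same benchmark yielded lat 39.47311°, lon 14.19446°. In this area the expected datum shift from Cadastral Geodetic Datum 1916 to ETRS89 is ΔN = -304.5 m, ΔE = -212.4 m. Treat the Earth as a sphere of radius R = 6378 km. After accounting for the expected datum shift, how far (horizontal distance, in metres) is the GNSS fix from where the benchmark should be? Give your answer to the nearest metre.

13 m

Observed coordinate differences: Δφ = -0.00279°, Δλ = -0.00234°.
Converting to metres (1° lat = 111317 m, cos φ = 0.771892): observed ΔN = -310.6 m, observed ΔE = -201.1 m.
Subtracting the expected shift leaves a residual of -310.6 − (-304.5) = -6.1 m north and -201.1 − (-212.4) = 11.3 m east.
Residual distance = √((-6.1)² + 11.3²) = 12.9 m.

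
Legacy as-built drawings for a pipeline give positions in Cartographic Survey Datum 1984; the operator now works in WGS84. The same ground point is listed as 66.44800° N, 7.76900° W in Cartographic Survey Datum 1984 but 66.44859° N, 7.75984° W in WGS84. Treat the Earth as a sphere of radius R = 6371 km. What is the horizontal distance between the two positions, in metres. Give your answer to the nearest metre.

Δφ = 66.44859° − 66.44800° = +0.00059°; Δλ = -7.75984° − -7.76900° = +0.00916°.
1° along a meridian = πR/180 = 111195 m.
ΔN = Δφ × 111195 = 65.6 m; ΔE = Δλ × 111195 × cos(66.44800°) = +0.00916 × 111195 × 0.399581 = 407.0 m.
Distance = √(ΔE² + ΔN²) = √(407.0² + 65.6²) = 412.2 m.

412 m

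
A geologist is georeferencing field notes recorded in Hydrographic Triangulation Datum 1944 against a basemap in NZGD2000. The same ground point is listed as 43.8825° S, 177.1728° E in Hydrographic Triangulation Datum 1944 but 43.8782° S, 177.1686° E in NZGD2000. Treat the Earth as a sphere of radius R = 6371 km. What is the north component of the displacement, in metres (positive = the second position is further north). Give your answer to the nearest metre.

Δφ = -43.8782° − -43.8825° = +0.0043°; Δλ = 177.1686° − 177.1728° = -0.0042°.
1° along a meridian = πR/180 = 111195 m.
ΔN = Δφ × 111195 = 478.1 m; ΔE = Δλ × 111195 × cos(-43.8825°) = -0.0042 × 111195 × 0.720763 = -336.6 m.

ΔN = 478 m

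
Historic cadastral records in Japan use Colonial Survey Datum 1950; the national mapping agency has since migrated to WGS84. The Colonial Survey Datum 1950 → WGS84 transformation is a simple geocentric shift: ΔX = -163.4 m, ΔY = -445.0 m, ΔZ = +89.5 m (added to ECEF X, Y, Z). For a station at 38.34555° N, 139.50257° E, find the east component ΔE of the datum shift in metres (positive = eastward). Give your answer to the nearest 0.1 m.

At φ = 38.34555°, λ = 139.50257°: sin φ = 0.620403, cos φ = 0.784283, sin λ = 0.649414, cos λ = -0.760435.
ΔE = −sin λ·ΔX + cos λ·ΔY = −(0.649414)·(-163.4) + (-0.760435)·(-445.0) = 444.51 m.

ΔE = 444.5 m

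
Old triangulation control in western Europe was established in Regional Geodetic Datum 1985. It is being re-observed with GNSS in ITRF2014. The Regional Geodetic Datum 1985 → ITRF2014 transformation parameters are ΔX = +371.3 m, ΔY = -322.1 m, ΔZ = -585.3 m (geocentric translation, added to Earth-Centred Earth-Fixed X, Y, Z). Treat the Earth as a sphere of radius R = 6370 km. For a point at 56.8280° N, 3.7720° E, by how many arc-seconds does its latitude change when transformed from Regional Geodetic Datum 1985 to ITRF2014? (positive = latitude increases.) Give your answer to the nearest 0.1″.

Δφ = -19.8″

sin φ = 0.837032, cos φ = 0.547154, sin λ = 0.065786, cos λ = 0.997834.
North component: ΔN = −sin φ cos λ·ΔX − sin φ sin λ·ΔY + cos φ·ΔZ = −(0.837032)(0.997834)(371.3) − (0.837032)(0.065786)(-322.1) + (0.547154)(-585.3) = -612.63 m.
1° of latitude spans πR/180 = 111177 m, so Δφ = -612.63 / 111177 × 3600 = -19.837″.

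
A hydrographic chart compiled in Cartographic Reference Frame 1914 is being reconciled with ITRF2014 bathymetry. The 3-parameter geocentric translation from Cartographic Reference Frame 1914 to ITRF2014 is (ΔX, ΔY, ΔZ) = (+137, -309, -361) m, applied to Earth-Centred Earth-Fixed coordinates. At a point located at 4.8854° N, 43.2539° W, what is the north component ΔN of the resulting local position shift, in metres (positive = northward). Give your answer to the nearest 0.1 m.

ΔN = -386.2 m

At φ = 4.8854°, λ = -43.2539°: sin φ = 0.085163, cos φ = 0.996367, sin λ = -0.685233, cos λ = 0.728324.
ΔN = −sin φ cos λ·ΔX − sin φ sin λ·ΔY + cos φ·ΔZ = −(0.085163)(0.728324)(137) − (0.085163)(-0.685233)(-309) + (0.996367)(-361) = -386.22 m.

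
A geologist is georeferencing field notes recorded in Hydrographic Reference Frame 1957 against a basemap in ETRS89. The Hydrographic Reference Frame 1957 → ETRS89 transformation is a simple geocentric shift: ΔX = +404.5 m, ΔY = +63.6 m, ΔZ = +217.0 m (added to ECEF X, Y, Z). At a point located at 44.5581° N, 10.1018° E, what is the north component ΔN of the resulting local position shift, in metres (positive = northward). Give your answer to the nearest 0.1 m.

At φ = 44.5581°, λ = 10.1018°: sin φ = 0.701632, cos φ = 0.712539, sin λ = 0.175398, cos λ = 0.984498.
ΔN = −sin φ cos λ·ΔX − sin φ sin λ·ΔY + cos φ·ΔZ = −(0.701632)(0.984498)(404.5) − (0.701632)(0.175398)(63.6) + (0.712539)(217.0) = -132.62 m.

ΔN = -132.6 m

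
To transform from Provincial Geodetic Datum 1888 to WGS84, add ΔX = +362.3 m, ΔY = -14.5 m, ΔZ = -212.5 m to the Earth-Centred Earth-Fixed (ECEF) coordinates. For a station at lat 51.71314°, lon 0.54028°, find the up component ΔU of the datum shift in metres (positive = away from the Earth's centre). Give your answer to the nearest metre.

ΔU = 58 m

The local up (radial) axis is (cos φ cos λ, cos φ sin λ, sin φ), giving ΔU = 224.471 − 0.085 − 166.795 = 57.59 m.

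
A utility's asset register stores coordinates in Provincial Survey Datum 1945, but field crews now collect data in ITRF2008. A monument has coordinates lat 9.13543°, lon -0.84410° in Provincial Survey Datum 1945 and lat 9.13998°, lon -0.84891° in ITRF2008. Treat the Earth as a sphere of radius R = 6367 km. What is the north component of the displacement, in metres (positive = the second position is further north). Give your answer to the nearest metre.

Δφ = 9.13998° − 9.13543° = +0.00455°; Δλ = -0.84891° − -0.84410° = -0.00481°.
1° along a meridian = πR/180 = 111125 m.
ΔN = Δφ × 111125 = 505.6 m; ΔE = Δλ × 111125 × cos(9.13543°) = -0.00481 × 111125 × 0.987316 = -527.7 m.

ΔN = 506 m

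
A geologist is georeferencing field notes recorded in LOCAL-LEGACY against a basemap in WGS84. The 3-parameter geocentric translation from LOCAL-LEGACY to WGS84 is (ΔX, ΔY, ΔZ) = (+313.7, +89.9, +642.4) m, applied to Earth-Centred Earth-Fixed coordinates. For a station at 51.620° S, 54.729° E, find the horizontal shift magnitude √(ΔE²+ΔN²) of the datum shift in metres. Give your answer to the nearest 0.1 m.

At φ = -51.620°, λ = 54.729°: sin φ = -0.783910, cos φ = 0.620874, sin λ = 0.816430, cos λ = 0.577444.
ΔE = −sin λ·ΔX + cos λ·ΔY = −(0.816430)·(313.7) + (0.577444)·(89.9) = -204.20 m.
ΔN = −sin φ cos λ·ΔX − sin φ sin λ·ΔY + cos φ·ΔZ = −(-0.783910)(0.577444)(313.7) − (-0.783910)(0.816430)(89.9) + (0.620874)(642.4) = 598.39 m.
Horizontal magnitude = √(ΔE² + ΔN²) = √((-204.20)² + 598.39²) = 632.27 m.

632.3 m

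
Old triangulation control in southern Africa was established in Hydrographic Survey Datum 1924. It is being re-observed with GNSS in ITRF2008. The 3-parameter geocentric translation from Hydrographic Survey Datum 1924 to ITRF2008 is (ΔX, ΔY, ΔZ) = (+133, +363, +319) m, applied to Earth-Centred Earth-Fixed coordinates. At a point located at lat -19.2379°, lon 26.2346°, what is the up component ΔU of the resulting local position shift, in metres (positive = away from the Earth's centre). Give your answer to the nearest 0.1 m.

The local up (radial) axis is (cos φ cos λ, cos φ sin λ, sin φ), giving ΔU = 112.638 + 151.503 − 105.108 = 159.03 m.

ΔU = 159.0 m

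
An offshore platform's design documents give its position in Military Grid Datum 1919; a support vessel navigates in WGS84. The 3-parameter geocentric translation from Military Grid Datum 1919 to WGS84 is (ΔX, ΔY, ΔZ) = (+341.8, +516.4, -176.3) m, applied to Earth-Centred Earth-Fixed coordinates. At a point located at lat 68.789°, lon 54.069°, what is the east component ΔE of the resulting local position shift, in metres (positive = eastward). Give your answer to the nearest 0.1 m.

The local east axis at (φ, λ) is (−sin λ, cos λ, 0), so ΔE = −sin(54.069°)·341.8 + cos(54.069°)·516.4 = 26.27 m.

ΔE = 26.3 m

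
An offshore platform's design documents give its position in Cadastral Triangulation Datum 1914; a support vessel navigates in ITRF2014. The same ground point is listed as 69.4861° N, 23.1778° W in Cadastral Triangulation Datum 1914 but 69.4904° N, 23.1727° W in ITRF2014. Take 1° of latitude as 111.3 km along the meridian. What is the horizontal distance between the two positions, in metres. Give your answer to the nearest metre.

Δφ = 69.4904° − 69.4861° = +0.0043°; Δλ = -23.1727° − -23.1778° = +0.0051°.
ΔN = Δφ × 111300 = 478.6 m; ΔE = Δλ × 111300 × cos(69.4861°) = +0.0051 × 111300 × 0.350435 = 198.9 m.
Distance = √(ΔE² + ΔN²) = √(198.9² + 478.6²) = 518.3 m.

518 m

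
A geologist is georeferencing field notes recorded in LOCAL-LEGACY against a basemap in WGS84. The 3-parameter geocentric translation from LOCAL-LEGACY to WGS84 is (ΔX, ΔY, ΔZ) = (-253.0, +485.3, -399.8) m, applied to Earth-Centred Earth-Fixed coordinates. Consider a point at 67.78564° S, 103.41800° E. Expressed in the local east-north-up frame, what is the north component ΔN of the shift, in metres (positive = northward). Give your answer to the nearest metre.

ΔN = 340 m

At φ = -67.78564°, λ = 103.41800°: sin φ = -0.925776, cos φ = 0.378073, sin λ = 0.972703, cos λ = -0.232053.
ΔN = −sin φ cos λ·ΔX − sin φ sin λ·ΔY + cos φ·ΔZ = −(-0.925776)(-0.232053)(-253.0) − (-0.925776)(0.972703)(485.3) + (0.378073)(-399.8) = 340.21 m.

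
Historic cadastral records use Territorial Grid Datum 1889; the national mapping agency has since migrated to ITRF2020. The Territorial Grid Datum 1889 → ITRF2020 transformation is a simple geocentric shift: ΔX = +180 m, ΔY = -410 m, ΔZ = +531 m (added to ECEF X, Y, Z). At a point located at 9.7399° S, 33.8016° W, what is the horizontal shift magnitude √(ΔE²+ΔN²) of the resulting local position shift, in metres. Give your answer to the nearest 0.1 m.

634.6 m

The local east axis at (φ, λ) is (−sin λ, cos λ, 0), so ΔE = −sin(-33.8016°)·180 + cos(-33.8016°)·(-410) = -240.56 m.
The local north axis is (−sin φ cos λ, −sin φ sin λ, cos φ), giving ΔN = 25.304 + 38.587 + 523.346 = 587.24 m.
Horizontal magnitude = √(ΔE² + ΔN²) = √((-240.56)² + 587.24²) = 634.60 m.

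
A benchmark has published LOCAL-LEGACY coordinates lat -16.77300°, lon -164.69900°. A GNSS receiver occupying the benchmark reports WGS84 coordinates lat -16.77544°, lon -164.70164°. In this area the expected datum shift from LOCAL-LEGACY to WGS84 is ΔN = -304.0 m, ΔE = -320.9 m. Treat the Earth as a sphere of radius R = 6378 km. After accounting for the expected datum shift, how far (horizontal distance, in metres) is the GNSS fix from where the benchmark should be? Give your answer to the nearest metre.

51 m

Observed coordinate differences: Δφ = -0.00244°, Δλ = -0.00264°.
Converting to metres (1° lat = 111317 m, cos φ = 0.957456): observed ΔN = -271.6 m, observed ΔE = -281.4 m.
Subtracting the expected shift leaves a residual of -271.6 − (-304.0) = 32.4 m north and -281.4 − (-320.9) = 39.5 m east.
Residual distance = √(32.4² + 39.5²) = 51.1 m.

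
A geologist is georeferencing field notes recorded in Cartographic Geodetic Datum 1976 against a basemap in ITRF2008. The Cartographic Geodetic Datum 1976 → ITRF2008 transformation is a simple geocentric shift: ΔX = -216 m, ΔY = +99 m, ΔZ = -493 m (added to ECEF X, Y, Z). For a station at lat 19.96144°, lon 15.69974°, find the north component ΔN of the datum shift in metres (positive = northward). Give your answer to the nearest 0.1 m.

The local north axis is (−sin φ cos λ, −sin φ sin λ, cos φ), giving ΔN = 70.989 − 9.145 − 463.382 = -401.54 m.

ΔN = -401.5 m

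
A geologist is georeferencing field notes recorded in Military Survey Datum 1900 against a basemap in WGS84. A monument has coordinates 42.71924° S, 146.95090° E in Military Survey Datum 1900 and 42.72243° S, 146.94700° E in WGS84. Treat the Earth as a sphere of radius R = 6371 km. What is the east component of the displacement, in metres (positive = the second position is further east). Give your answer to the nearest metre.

ΔE = -319 m

Δφ = -42.72243° − -42.71924° = -0.00319°; Δλ = 146.94700° − 146.95090° = -0.00390°.
1° along a meridian = πR/180 = 111195 m.
ΔN = Δφ × 111195 = -354.7 m; ΔE = Δλ × 111195 × cos(-42.71924°) = -0.00390 × 111195 × 0.734687 = -318.6 m.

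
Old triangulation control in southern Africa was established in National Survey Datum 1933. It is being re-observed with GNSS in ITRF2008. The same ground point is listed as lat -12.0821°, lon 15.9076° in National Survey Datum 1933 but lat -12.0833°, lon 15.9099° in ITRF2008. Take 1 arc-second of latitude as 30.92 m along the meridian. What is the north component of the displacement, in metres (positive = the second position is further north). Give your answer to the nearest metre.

Δφ = -12.0833° − -12.0821° = -0.0012°; Δλ = 15.9099° − 15.9076° = +0.0023°.
1° of latitude = 3600 × 30.92 = 111312 m.
ΔN = Δφ × 111312 = -133.6 m; ΔE = Δλ × 111312 × cos(-12.0821°) = +0.0023 × 111312 × 0.977849 = 250.3 m.

ΔN = -134 m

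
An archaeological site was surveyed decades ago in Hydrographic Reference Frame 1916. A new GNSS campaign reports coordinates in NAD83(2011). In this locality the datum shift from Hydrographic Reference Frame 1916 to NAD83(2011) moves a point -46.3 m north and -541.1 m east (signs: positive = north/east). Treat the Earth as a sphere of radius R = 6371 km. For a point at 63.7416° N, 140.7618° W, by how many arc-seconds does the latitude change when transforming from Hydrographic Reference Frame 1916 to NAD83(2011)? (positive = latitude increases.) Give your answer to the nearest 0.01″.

On a sphere of radius R, 1 rad of latitude = R, so Δφ = ΔN / R = -46.3 / 6371000 = -7.2673e-06 rad = -1.499″.

Δφ = -1.50″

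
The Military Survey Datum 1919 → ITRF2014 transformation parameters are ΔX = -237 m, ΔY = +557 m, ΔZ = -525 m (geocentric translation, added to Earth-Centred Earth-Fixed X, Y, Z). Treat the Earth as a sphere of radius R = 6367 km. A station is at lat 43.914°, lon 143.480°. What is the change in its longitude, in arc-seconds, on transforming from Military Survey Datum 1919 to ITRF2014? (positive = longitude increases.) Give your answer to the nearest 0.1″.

Δλ = -13.8″

sin φ = 0.693578, cos φ = 0.720382, sin λ = 0.595103, cos λ = -0.803649.
East component: ΔE = −sin λ·ΔX + cos λ·ΔY = −(0.595103)(-237) + (-0.803649)(557) = -306.59 m.
1° of latitude spans πR/180 = 111125 m; at latitude φ, 1° of longitude spans that × cos φ = 80052.5 m, so Δλ = -306.59 / 80052.5 × 3600 = -13.788″.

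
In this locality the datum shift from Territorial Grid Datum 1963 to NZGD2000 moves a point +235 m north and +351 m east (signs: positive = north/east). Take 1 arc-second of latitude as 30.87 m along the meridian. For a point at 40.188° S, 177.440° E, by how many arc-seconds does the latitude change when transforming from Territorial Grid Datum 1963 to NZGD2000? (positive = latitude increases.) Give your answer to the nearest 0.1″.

Δφ = 7.6″

1″ of latitude = 30.87 m, so Δφ = 235.0 / 30.87 = 7.613″.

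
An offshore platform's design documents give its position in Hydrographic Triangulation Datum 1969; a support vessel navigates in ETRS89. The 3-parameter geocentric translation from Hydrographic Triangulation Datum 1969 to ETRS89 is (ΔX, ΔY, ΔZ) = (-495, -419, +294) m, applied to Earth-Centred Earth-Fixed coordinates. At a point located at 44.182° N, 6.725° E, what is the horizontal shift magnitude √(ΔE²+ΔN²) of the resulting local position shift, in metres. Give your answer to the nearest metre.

688 m

The local east axis at (φ, λ) is (−sin λ, cos λ, 0), so ΔE = −sin(6.725°)·(-495) + cos(6.725°)·(-419) = -358.15 m.
The local north axis is (−sin φ cos λ, −sin φ sin λ, cos φ), giving ΔN = 342.612 + 34.196 + 210.836 = 587.64 m.
Horizontal magnitude = √(ΔE² + ΔN²) = √((-358.15)² + 587.64²) = 688.18 m.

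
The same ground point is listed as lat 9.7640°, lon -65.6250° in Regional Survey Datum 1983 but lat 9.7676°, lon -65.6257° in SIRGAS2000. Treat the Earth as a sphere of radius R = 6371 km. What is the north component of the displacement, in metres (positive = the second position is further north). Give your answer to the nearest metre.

Δφ = 9.7676° − 9.7640° = +0.0036°; Δλ = -65.6257° − -65.6250° = -0.0007°.
1° along a meridian = πR/180 = 111195 m.
ΔN = Δφ × 111195 = 400.3 m; ΔE = Δλ × 111195 × cos(9.7640°) = -0.0007 × 111195 × 0.985515 = -76.7 m.

ΔN = 400 m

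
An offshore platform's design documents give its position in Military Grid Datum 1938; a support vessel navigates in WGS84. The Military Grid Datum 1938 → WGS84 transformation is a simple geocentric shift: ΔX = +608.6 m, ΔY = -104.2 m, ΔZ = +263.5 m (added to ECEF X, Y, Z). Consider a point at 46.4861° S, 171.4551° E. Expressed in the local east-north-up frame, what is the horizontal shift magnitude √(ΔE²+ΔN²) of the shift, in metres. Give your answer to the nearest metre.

267 m

The local east axis at (φ, λ) is (−sin λ, cos λ, 0), so ΔE = −sin(171.4551°)·608.6 + cos(171.4551°)·(-104.2) = 12.61 m.
The local north axis is (−sin φ cos λ, −sin φ sin λ, cos φ), giving ΔN = -436.462 − 11.228 + 181.428 = -266.26 m.
Horizontal magnitude = √(ΔE² + ΔN²) = √(12.61² + (-266.26)²) = 266.56 m.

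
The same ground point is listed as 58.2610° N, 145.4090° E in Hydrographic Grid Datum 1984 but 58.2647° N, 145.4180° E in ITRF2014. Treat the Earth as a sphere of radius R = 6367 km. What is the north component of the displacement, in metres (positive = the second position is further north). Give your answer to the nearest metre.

Δφ = 58.2647° − 58.2610° = +0.0037°; Δλ = 145.4180° − 145.4090° = +0.0090°.
1° along a meridian = πR/180 = 111125 m.
ΔN = Δφ × 111125 = 411.2 m; ΔE = Δλ × 111125 × cos(58.2610°) = +0.0090 × 111125 × 0.526051 = 526.1 m.

ΔN = 411 m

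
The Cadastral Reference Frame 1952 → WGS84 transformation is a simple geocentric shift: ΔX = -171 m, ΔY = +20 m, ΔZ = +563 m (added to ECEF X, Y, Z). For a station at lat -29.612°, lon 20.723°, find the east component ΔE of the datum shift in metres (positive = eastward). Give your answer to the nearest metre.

At φ = -29.612°, λ = 20.723°: sin φ = -0.494124, cos φ = 0.869391, sin λ = 0.353850, cos λ = 0.935302.
ΔE = −sin λ·ΔX + cos λ·ΔY = −(0.353850)·(-171) + (0.935302)·(20) = 79.21 m.

ΔE = 79 m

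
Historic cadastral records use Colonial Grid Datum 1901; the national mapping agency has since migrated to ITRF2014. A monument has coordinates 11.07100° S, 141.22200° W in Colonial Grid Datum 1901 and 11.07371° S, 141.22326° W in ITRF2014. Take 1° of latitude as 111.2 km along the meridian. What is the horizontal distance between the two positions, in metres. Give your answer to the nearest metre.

Δφ = -11.07371° − -11.07100° = -0.00271°; Δλ = -141.22326° − -141.22200° = -0.00126°.
ΔN = Δφ × 111200 = -301.4 m; ΔE = Δλ × 111200 × cos(-11.07100°) = -0.00126 × 111200 × 0.981390 = -137.5 m.
Distance = √(ΔE² + ΔN²) = √((-137.5)² + (-301.4)²) = 331.2 m.

331 m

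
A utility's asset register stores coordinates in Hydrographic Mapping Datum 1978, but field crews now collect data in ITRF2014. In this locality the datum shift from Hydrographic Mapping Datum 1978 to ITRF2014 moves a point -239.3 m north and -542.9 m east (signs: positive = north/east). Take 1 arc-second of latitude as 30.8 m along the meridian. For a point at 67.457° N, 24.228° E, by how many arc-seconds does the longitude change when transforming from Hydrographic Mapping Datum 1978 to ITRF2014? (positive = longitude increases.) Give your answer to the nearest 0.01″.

At latitude 67.457°, cos φ = 0.383377.
1″ of longitude at this latitude = 30.80 × cos φ = 11.8080 m, so Δλ = -542.9 / 11.8080 = -45.977″.

Δλ = -45.98″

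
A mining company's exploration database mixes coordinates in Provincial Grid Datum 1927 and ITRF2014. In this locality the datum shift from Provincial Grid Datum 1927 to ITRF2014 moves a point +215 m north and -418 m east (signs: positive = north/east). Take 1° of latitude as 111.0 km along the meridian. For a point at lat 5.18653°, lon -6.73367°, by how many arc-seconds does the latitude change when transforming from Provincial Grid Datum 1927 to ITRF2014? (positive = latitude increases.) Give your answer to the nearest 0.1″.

1° of latitude = 111.0 km, so Δφ = 215.0 / 111000 = 0.0019369° = 6.973″.

Δφ = 7.0″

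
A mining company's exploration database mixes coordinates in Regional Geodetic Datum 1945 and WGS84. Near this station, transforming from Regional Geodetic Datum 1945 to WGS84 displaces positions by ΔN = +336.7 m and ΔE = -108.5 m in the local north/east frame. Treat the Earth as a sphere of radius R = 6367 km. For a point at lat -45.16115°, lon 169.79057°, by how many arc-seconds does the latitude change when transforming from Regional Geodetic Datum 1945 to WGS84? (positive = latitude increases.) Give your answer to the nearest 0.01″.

Δφ = 10.91″

On a sphere of radius R, 1 rad of latitude = R, so Δφ = ΔN / R = 336.7 / 6367000 = 5.2882e-05 rad = 10.908″.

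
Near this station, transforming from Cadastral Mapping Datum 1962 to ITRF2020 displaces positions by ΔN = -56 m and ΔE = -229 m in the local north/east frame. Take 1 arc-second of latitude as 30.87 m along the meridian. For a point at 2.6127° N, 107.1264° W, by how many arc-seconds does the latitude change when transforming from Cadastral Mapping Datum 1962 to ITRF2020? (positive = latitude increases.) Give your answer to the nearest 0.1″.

Δφ = -1.8″

1″ of latitude = 30.87 m, so Δφ = -56.0 / 30.87 = -1.814″.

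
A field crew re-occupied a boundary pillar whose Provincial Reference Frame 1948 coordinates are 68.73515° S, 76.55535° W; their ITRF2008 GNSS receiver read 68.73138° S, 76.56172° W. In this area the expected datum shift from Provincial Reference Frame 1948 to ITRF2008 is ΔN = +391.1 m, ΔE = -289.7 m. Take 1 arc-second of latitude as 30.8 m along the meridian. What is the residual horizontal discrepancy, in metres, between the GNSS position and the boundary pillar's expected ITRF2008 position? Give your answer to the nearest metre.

Observed coordinate differences: Δφ = +0.00377°, Δλ = -0.00637°.
Converting to metres (1° lat = 110880 m, cos φ = 0.362680): observed ΔN = 418.0 m, observed ΔE = -256.2 m.
Subtracting the expected shift leaves a residual of 418.0 − (391.1) = 26.9 m north and -256.2 − (-289.7) = 33.5 m east.
Residual distance = √(26.9² + 33.5²) = 43.0 m.

43 m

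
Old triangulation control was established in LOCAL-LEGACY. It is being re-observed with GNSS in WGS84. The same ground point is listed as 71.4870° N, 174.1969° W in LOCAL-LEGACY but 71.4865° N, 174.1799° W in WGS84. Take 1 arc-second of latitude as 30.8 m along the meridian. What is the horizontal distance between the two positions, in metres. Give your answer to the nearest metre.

Δφ = 71.4865° − 71.4870° = -0.0005°; Δλ = -174.1799° − -174.1969° = +0.0170°.
1° of latitude = 3600 × 30.80 = 110880 m.
ΔN = Δφ × 110880 = -55.4 m; ΔE = Δλ × 110880 × cos(71.4870°) = +0.0170 × 110880 × 0.317520 = 598.5 m.
Distance = √(ΔE² + ΔN²) = √(598.5² + (-55.4)²) = 601.1 m.

601 m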